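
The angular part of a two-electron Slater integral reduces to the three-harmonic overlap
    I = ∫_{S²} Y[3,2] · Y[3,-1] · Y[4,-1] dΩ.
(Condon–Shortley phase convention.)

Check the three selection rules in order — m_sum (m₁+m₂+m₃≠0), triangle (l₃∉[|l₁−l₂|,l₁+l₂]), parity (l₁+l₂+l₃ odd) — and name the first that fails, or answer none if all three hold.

azimuthal sum: 2 − 1 − 1 = 0  ✓
0 ≤ 4 ≤ 6 (triangle on l)  ✓
L = 3 + 3 + 4 = 10 (even)  ✓

none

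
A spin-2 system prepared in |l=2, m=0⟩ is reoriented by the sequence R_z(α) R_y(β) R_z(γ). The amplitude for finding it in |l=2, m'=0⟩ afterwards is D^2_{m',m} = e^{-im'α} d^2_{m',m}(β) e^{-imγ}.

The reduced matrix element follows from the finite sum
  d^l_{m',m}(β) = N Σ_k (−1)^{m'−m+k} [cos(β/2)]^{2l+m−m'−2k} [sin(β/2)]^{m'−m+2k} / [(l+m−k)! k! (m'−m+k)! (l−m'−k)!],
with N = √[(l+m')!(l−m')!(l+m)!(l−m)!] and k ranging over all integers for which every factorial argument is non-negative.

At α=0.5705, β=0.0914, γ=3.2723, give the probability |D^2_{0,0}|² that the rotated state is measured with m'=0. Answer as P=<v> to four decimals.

P=0.9752

Split into d^2_{0,0}(β=0.0914) × two z-phases.
Half-angle: c=0.998956, s=0.045684. N=√(2·2·2·2)=4.000000
Admissible k: 0..2 (factorial args all ≥0)
  k=0: (−1)^0·4.0000/(4)·0.9990^4·0.0457^0 = +0.995830
  k=1: (−1)^1·4.0000/(1)·0.9990^2·0.0457^2 = -0.008331
  k=2: (−1)^2·4.0000/(4)·0.9990^0·0.0457^4 = +0.000004
d^2_{0,0}(0.0914) = +0.995830 -0.008331 +0.000004 = +0.987504
|D^2_{0,0}|² = |d^2_{0,0}(β)|² = (+0.987504)² = 0.975164 (the z-rotation phases have unit modulus)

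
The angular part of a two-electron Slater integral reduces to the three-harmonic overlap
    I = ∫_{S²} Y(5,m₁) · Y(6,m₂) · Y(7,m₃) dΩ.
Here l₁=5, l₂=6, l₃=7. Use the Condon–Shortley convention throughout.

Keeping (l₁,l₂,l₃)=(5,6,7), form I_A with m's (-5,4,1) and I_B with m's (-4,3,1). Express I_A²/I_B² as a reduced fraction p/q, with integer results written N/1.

Shared (l₁,l₂,l₃)=(5,6,7): N and (l;000)² cancel in I_A²/I_B².
A: Δ = 4!·6!·8!/19! = 1/174594420; Racah Σ t=4..4: t=4:+1/24883200 = 1/24883200; ⇒ 3j(5 6 7; -5 4 1)² = 980/138567, sgn +1
B: Δ = 4!·6!·8!/19! = 1/174594420; Racah Σ t=3..4: t=3:−1/6220800 t=4:+1/2073600 = 1/3110400; ⇒ 3j(5 6 7; -4 3 1)² = 3136/230945, sgn +1
I_A²/I_B² = (980/138567)/(3136/230945) = 25/48

25/48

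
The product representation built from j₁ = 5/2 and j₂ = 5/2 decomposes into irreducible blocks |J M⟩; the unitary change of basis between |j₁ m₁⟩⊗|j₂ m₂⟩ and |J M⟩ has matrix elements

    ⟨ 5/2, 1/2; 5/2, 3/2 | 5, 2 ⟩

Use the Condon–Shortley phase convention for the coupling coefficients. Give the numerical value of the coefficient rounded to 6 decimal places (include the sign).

+√(5/12) = +0.645497

j₁+j₂−J=0  J+j₁−j₂=5  J−j₁+j₂=5  j₁+j₂+J+1=11
(j₁±m₁, j₂±m₂, J±M) = (3,2,4,1,7,3)
P² = 34560
sum k=0..0:
  [0] +1/288 = 1/288
S = 1/288
C² = P²·S² = 5/12 ; C = +0.645497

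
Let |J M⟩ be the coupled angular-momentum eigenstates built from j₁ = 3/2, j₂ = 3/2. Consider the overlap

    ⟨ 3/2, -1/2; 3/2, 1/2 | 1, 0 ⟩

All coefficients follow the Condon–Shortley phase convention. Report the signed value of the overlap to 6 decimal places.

√[3·2!1!1!/5! · 1!2!2!1!1!1!] = √(1/5)
  +(−1)^1/∏(1,1,1,1,0,0)! = -1  (running -1)
  +(−1)^2/∏(2,0,0,0,1,1)! = 1/2  (running -1/2)
⟨..|..⟩ = √(1/5)·(-1/2) = -0.223607

−√(1/20) = -0.223607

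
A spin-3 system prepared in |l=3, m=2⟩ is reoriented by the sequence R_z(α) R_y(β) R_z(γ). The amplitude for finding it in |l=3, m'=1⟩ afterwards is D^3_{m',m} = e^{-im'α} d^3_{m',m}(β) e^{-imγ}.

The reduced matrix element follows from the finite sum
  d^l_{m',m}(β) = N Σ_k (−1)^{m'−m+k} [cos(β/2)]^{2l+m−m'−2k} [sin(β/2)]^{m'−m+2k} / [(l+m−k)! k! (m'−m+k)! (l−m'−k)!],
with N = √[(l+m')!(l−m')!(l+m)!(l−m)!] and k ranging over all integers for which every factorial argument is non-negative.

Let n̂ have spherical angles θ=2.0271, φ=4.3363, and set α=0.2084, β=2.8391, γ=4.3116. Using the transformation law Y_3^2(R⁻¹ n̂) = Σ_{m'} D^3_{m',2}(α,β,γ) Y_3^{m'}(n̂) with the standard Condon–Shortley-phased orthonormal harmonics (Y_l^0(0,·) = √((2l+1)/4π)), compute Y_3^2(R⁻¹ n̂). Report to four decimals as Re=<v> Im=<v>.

Need the full column D^3_{m',2} for m'=−3..3 at α=0.2084, β=2.8391, γ=4.3116.
cos(β/2)=0.150670, sin(β/2)=0.988584
d^3_{-3,2}: single k=5 term ⇒ +0.348475;  D = -0.050013-0.344867i
d^3_{-2,2}: k∈[4..5] ⇒ +0.108413 -0.933430 = -0.825017;  D = +0.284770+0.774312i
d^3_{-1,2}: k∈[3..4] ⇒ +0.020900 -0.449879 = -0.428979;  D = +0.228165+0.363268i
d^3_{0,2}: k∈[2..3] ⇒ +0.002759 -0.118760 = -0.116001;  D = +0.080688+0.083342i
d^3_{1,2}: k∈[1..2] ⇒ +0.000243 -0.020900 = -0.020658;  D = +0.017129+0.011548i
d^3_{2,2}: k∈[0..1] ⇒ +0.000012 -0.002518 = -0.002507;  D = +0.002323+0.000941i
d^3_{3,2}: single k=0 term ⇒ -0.000188;  D = +0.000185+0.000033i
Y_3^{m'}(θ=2.0271,φ=4.3363) and Σ D·Y over m':
  (-0.0500-0.3449i)·(+0.2727-0.1292i)  (+0.2848+0.7743i)·(+0.2650+0.2479i)  (+0.2282+0.3633i)·(+0.0031-0.0079i)  (+0.0807+0.0833i)·(+0.3337+0.0000i)  (+0.0171+0.0115i)·(-0.0031-0.0079i)  (+0.0023+0.0009i)·(+0.2650-0.2479i)  (+0.0002+0.0000i)·(-0.2727-0.1292i)
Y_3^2(R⁻¹ n̂) = -0.143397+0.214797i

Re=-0.1434 Im=0.2148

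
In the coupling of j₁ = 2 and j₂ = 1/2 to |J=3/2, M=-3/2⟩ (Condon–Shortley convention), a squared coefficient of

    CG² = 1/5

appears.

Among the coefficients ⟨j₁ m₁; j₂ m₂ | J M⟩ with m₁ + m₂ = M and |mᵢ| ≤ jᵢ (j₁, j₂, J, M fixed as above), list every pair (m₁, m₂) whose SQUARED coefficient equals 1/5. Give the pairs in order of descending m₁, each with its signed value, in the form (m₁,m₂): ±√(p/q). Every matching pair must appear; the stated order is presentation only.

Admissible pairs with m₁+m₂ = M = -3/2: (-2,1/2), (-1,-1/2)
  (m₁,m₂)=(-1,-1/2): CG² = 1/5, CG = +√(1/5)   ← matches the target
  (m₁,m₂)=(-2,1/2): CG² = 4/5, CG = −√(4/5)
Pairs with CG² = 1/5: (-1,-1/2): +√(1/5)

(-1,-1/2): +√(1/5)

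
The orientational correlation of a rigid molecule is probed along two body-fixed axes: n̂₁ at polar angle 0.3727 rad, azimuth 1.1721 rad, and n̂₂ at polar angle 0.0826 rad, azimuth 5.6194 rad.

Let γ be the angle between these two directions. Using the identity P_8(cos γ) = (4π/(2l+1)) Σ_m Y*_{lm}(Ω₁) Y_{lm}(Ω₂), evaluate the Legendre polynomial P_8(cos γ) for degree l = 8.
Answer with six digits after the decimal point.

-0.372553

Term-by-term m-sum for l=8 (normalisation 4π/17 = 0.739198):
  term(m=-8) = (-0.000000, 0.000000)   from Y*(Ω₁)=(-0.000159, 0.000008), Y(Ω₂)=(0.000000, -0.000000)
  term(m=-7) = (0.000000, 0.000000)   from Y*(Ω₁)=(-0.000560, 0.001531), Y(Ω₂)=(-0.000000, -0.000000)
  term(m=-6) = (0.000000, -0.000000)   from Y*(Ω₁)=(0.007715, 0.007179), Y(Ω₂)=(-0.000001, -0.000001)
  term(m=-5) = (-0.000002, 0.000000)   from Y*(Ω₁)=(0.044264, -0.019910), Y(Ω₂)=(-0.000036, -0.000007)
  term(m=-4) = (0.000049, 0.000087)   from Y*(Ω₁)=(-0.003902, -0.162632), Y(Ω₂)=(-0.000545, 0.000288)
  term(m=-3) = (0.002101, -0.002060)   from Y*(Ω₁)=(-0.357868, -0.140745), Y(Ω₂)=(-0.003123, 0.006984)
  term(m=-2) = (-0.033348, -0.019547)   from Y*(Ω₁)=(-0.399102, 0.408793), Y(Ω₂)=(0.016295, 0.065668)
  term(m=-1) = (-0.032658, 0.120298)   from Y*(Ω₁)=(0.126252, 0.299703), Y(Ω₂)=(0.301911, 0.236151)
  term(m=+0) = (-0.376279, -0.000000)   from Y*(Ω₁)=(-0.367262, -0.000000), Y(Ω₂)=(1.024553, 0.000000)
  term(m=+1) = (-0.032658, -0.120298)   from Y*(Ω₁)=(-0.126252, 0.299703), Y(Ω₂)=(-0.301911, 0.236151)
  term(m=+2) = (-0.033348, 0.019547)   from Y*(Ω₁)=(-0.399102, -0.408793), Y(Ω₂)=(0.016295, -0.065668)
  term(m=+3) = (0.002101, 0.002060)   from Y*(Ω₁)=(0.357868, -0.140745), Y(Ω₂)=(0.003123, 0.006984)
  term(m=+4) = (0.000049, -0.000087)   from Y*(Ω₁)=(-0.003902, 0.162632), Y(Ω₂)=(-0.000545, -0.000288)
  term(m=+5) = (-0.000002, -0.000000)   from Y*(Ω₁)=(-0.044264, -0.019910), Y(Ω₂)=(0.000036, -0.000007)
  term(m=+6) = (0.000000, 0.000000)   from Y*(Ω₁)=(0.007715, -0.007179), Y(Ω₂)=(-0.000001, 0.000001)
  term(m=+7) = (0.000000, -0.000000)   from Y*(Ω₁)=(0.000560, 0.001531), Y(Ω₂)=(0.000000, -0.000000)
  term(m=+8) = (-0.000000, -0.000000)   from Y*(Ω₁)=(-0.000159, -0.000008), Y(Ω₂)=(0.000000, 0.000000)
Total Σ_m = (-0.503996, -0.000000). Multiply by 0.739198: (-0.372553, -0.000000). P_8(cos γ) = -0.372553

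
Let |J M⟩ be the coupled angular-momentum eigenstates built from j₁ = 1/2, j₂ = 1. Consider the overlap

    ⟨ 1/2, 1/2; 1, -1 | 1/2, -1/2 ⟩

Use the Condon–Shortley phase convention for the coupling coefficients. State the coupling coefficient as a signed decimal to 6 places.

√[2·1!0!1!/3! · 1!0!0!2!0!1!] = √(2/3)
  +(−1)^0/∏(0,1,0,0,0,1)! = 1  (running 1)
⟨..|..⟩ = √(2/3)·(1) = +0.816497

+0.816497  (= +√(2/3))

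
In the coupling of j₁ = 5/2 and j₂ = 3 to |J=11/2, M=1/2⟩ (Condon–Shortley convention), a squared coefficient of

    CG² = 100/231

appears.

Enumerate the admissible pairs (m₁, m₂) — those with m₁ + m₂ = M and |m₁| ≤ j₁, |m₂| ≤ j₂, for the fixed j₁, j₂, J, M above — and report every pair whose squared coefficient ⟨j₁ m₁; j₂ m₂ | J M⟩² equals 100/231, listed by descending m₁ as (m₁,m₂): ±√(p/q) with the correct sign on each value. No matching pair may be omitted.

Admissible pairs with m₁+m₂ = M = 1/2: (-5/2,3), (-3/2,2), (-1/2,1), (1/2,0), (3/2,-1), (5/2,-2)
  (m₁,m₂)=(5/2,-2): CG² = 1/77, CG = +√(1/77)
  (m₁,m₂)=(3/2,-1): CG² = 25/154, CG = +√(25/154)
  (m₁,m₂)=(1/2,0): CG² = 100/231, CG = +√(100/231)   ← matches the target
  (m₁,m₂)=(-1/2,1): CG² = 25/77, CG = +√(25/77)
  (m₁,m₂)=(-3/2,2): CG² = 5/77, CG = +√(5/77)
  (m₁,m₂)=(-5/2,3): CG² = 1/462, CG = +√(1/462)
Pairs with CG² = 100/231: (1/2,0): +√(100/231)

(1/2,0): +√(100/231)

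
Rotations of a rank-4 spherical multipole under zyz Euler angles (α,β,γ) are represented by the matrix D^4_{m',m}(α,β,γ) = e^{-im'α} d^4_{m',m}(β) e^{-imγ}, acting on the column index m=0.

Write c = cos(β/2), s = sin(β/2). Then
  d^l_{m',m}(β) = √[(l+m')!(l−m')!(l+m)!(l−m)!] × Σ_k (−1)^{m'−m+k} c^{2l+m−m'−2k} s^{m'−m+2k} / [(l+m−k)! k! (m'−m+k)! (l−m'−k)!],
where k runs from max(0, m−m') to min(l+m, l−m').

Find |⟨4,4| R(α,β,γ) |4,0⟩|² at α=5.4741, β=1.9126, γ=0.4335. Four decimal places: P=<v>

Split into d^4_{4,0}(β=1.9126) × two z-phases.
With c≡cos(β/2)=0.576547 and s≡sin(β/2)=0.817064, N=[40320·1·24·24]^{1/2}=4819.161753
Admissible k: 0..0 (factorial args all ≥0)
  k=0: (−1)^4·4819.1618/(576)·0.5765^4·0.8171^4 = +0.412014
d^4_{4,0}(1.9126) = +0.412014
|D^4_{4,0}|² = |d^4_{4,0}(β)|² = (+0.412014)² = 0.169756 (the z-rotation phases have unit modulus)

P=0.1698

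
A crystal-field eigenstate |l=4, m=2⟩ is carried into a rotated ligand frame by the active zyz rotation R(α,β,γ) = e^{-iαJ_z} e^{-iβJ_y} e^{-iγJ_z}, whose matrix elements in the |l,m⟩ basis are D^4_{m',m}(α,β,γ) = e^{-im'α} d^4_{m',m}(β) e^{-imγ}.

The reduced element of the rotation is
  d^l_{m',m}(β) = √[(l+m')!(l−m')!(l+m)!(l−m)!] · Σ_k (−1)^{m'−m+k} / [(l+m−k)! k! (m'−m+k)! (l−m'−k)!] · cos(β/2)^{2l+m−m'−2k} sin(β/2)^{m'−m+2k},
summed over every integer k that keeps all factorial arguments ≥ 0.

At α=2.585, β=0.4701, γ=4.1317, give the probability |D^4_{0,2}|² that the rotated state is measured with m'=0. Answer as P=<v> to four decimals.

P=0.1370

Split into d^4_{0,2}(β=0.4701) × two z-phases.
Half-angle: c=0.972503, s=0.232892. N=√(24·24·720·2)=910.735966
The bounds max(0,m−m')=2 and min(l+m,l−m')=4 give 3 terms
  k=2: (−1)^0·910.7360/(96)·0.9725^6·0.2329^2 = +0.435285
  k=3: (−1)^1·910.7360/(36)·0.9725^4·0.2329^4 = -0.066568
  k=4: (−1)^2·910.7360/(96)·0.9725^2·0.2329^6 = +0.001432
d^4_{0,2}(0.4701) = +0.435285 -0.066568 +0.001432 = +0.370148
|D^4_{0,2}|² = |d^4_{0,2}(β)|² = (+0.370148)² = 0.137010 (the z-rotation phases have unit modulus)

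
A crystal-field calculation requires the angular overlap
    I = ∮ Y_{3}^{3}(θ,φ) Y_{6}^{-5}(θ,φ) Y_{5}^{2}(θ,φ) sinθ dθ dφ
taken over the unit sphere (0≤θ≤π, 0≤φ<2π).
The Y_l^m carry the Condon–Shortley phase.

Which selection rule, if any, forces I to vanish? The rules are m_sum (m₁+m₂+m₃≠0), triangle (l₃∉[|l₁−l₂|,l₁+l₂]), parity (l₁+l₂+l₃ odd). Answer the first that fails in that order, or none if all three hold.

none

m₁+m₂+m₃ = 3 − 5 + 2 = 0  ✓
triangle: |3−6|=3 ≤ l₃=5 ≤ 3+6=9  ✓
parity: l₁+l₂+l₃ = 14 is even  ✓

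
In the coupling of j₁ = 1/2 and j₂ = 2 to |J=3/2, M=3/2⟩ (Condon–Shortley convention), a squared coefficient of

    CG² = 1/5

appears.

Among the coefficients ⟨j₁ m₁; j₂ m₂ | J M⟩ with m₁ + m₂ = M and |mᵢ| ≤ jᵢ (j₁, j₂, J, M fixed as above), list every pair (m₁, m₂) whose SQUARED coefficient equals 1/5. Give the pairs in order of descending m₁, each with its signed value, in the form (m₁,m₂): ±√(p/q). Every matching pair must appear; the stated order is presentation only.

(1/2,1): +√(1/5)

Admissible pairs with m₁+m₂ = M = 3/2: (-1/2,2), (1/2,1)
  (m₁,m₂)=(1/2,1): CG² = 1/5, CG = +√(1/5)   ← matches the target
  (m₁,m₂)=(-1/2,2): CG² = 4/5, CG = −√(4/5)
Pairs with CG² = 1/5: (1/2,1): +√(1/5)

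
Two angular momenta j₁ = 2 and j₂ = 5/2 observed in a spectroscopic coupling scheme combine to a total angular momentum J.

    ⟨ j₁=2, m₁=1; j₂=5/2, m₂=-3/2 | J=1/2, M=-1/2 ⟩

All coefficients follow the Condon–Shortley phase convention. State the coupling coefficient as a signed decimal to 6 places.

triangle: 4!*0!*1!/6! = 24/720
(j±m)!: 3!*1!*1!*4!*0!*1! = 144
prefactor² = (2J+1)*Δ*N² = 48/5
  k=1: −1/(1!*3!*0!*0!*0!*1!) = -1/6
Σ = -1/6  ⇒  CG² = 48/5*(-1/6)² = 4/15
CG = −√(4/15) = -0.516398

−√(4/15) ≈ -0.516398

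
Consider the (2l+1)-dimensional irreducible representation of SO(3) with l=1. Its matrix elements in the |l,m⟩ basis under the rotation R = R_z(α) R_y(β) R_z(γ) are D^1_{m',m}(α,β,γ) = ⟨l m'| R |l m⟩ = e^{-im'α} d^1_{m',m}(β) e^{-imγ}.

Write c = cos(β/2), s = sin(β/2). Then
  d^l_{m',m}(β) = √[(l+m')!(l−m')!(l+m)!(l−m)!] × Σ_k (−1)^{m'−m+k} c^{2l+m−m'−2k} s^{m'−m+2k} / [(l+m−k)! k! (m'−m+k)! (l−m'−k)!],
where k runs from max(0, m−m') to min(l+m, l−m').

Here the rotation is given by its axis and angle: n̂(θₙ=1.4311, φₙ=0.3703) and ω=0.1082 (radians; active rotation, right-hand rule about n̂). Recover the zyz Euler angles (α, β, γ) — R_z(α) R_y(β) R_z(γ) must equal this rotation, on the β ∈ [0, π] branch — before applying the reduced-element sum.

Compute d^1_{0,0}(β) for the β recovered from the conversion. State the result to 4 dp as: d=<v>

Axis–angle → zyz. n̂ = (sinθₙcosφₙ, sinθₙsinφₙ, cosθₙ) = (+0.923137, +0.358370, +0.139242), ω = 0.1082.
R = I cosω + sinω [n̂]ₓ + (1−cosω) n̂n̂ᵀ gives
  R = [+0.999136, -0.013102, +0.039452; +0.016971, +0.994903, -0.099397; -0.037948, +0.099981, +0.994265]
β = atan2(√(R₁₃²+R₂₃²), R₃₃) = 0.107145; α = atan2(R₂₃, R₁₃) mod 2π = 5.090229; γ = atan2(R₃₂, −R₃₁) mod 2π = 1.208037
d^1_{0,0}(β=0.1071) via the finite sum:
Half-angle: c=0.998565, s=0.053547. N=√(1·1·1·1)=1.000000
k: max(0,(0)−(0))=0 … min(1+(0),1−(0))=1
  k=0: (−1)^0·1.0000/(1)·0.9986^2·0.0535^0 = +0.997133
  k=1: (−1)^1·1.0000/(1)·0.9986^0·0.0535^2 = -0.002867
d^1_{0,0}(0.1071) = +0.997133 -0.002867 = +0.994265

d=0.9943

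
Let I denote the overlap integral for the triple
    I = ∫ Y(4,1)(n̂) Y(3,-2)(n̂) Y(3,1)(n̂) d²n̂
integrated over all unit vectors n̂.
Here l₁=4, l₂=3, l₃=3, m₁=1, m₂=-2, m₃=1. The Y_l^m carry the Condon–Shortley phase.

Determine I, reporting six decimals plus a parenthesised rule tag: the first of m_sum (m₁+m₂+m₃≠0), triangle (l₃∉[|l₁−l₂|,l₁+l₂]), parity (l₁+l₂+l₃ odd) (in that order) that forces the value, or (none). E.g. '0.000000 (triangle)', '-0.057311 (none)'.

0.145070 (none)

Checks pass: Σm=0; 10 even; l₃=3∈[1,7].
(2·4+1)(2·3+1)(2·3+1) = 441
Δ: 4! 4! 2! / 11! → 1/34650
sum: t=1:−1/72 t=2:+1/16 t=3:−1/72 = 5/144
3j²(4 3 3; 0 0 0) = Δ·Π!·Σ² = 2/77  (sign -1)
sum: t=0:+1/144 t=1:−1/48 = -1/72
3j²(4 3 3; 1 -2 1) = Δ·Π!·Σ² = 16/693  (sign -1)
combine: 4πI² = 441·2/77·16/693 = 32/121
take √, sign +1: I = 0.14506992
No selection rule forces the value: the integral is nonzero (none).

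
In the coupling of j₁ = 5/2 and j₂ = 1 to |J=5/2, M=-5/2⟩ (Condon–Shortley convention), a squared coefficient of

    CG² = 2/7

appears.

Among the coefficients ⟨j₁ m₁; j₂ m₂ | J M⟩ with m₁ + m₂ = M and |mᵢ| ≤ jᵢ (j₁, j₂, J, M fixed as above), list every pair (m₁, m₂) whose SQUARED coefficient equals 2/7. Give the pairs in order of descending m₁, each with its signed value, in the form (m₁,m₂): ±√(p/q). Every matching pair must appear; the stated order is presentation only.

(-3/2,-1): +√(2/7)

Admissible pairs with m₁+m₂ = M = -5/2: (-5/2,0), (-3/2,-1)
  (m₁,m₂)=(-3/2,-1): CG² = 2/7, CG = +√(2/7)   ← matches the target
  (m₁,m₂)=(-5/2,0): CG² = 5/7, CG = −√(5/7)
Pairs with CG² = 2/7: (-3/2,-1): +√(2/7)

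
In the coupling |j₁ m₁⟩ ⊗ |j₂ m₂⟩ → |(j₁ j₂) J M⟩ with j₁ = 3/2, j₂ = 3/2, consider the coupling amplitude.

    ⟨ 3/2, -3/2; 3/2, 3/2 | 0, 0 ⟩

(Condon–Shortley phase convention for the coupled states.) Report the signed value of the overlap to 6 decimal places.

−√(1/4) ≈ -0.500000

√[1·3!0!0!/4! · 0!3!3!0!0!0!] = √(9)
  +(−1)^3/∏(3,0,0,0,0,0)! = -1/6  (running -1/6)
⟨..|..⟩ = √(9)·(-1/6) = -0.500000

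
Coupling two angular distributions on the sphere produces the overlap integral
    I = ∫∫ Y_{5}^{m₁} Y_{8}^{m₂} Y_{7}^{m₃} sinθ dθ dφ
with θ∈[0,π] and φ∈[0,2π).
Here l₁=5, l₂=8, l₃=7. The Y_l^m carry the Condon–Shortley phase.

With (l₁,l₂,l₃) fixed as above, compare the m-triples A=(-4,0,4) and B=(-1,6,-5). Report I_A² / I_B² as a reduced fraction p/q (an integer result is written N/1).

Shared (l₁,l₂,l₃)=(5,8,7): N and (l;000)² cancel in I_A²/I_B².
A: Δ = 6!·4!·10!/21! = 1/814773960; Racah Σ t=5..6: t=5:−1/87091200 t=6:+1/348364800 = -1/116121600; ⇒ 3j(5 8 7; -4 0 4)² = 54/4199, sgn +1
B: Δ = 6!·4!·10!/21! = 1/814773960; Racah Σ t=4..6: t=4:+1/696729600 t=5:−1/261273600 t=6:+1/1393459200 = -1/597196800; ⇒ 3j(5 8 7; -1 6 -5)² = 77/7752, sgn -1
I_A²/I_B² = (54/4199)/(77/7752) = 1296/1001

1296/1001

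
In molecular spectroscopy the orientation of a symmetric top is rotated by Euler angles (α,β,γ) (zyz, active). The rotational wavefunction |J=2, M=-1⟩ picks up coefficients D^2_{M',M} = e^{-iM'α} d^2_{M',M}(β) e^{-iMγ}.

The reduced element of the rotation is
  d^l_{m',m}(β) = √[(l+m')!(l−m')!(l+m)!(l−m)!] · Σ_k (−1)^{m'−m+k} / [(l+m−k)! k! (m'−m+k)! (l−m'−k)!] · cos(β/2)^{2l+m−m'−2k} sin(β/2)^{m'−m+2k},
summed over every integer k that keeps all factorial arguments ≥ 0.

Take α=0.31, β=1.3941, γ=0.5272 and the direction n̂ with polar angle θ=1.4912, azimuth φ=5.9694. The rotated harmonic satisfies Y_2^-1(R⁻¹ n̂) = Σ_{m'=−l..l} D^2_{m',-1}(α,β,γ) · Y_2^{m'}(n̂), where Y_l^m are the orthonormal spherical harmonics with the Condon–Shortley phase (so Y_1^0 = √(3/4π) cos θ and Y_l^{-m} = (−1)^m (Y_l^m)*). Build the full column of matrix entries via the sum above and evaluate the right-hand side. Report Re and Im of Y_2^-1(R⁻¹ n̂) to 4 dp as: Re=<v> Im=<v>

Need the full column D^2_{m',-1} for m'=−2..2 at α=0.3100, β=1.3941, γ=0.5272.
cos(β/2)=0.766739, sin(β/2)=0.641959
d^2_{-2,-1}: single k=1 term ⇒ +0.578736;  D = +0.237884+0.527585i
d^2_{-1,-1}: k∈[0..1] ⇒ +0.345614 -0.726826 = -0.381213;  D = -0.255239-0.283154i
d^2_{0,-1}: k∈[0..1] ⇒ -0.708803 +0.496872 = -0.211932;  D = -0.183155-0.106626i
d^2_{1,-1}: k∈[0..1] ⇒ +0.726826 -0.169835 = +0.556991;  D = +0.543904+0.120030i
d^2_{2,-1}: single k=0 term ⇒ -0.405694;  D = -0.403949+0.037594i
Y_2^{m'}(θ=1.4912,φ=5.9694) and Σ D·Y over m':
  (+0.2379+0.5276i)·(+0.3107+0.2254i)  (-0.2552-0.2832i)·(+0.0582+0.0189i)  (-0.1832-0.1066i)·(-0.3094+0.0000i)  (+0.5439+0.1200i)·(-0.0582+0.0189i)  (-0.4039+0.0376i)·(+0.3107-0.2254i)
Y_2^-1(R⁻¹ n̂) = -0.148820+0.335218i

Re=-0.1488 Im=0.3352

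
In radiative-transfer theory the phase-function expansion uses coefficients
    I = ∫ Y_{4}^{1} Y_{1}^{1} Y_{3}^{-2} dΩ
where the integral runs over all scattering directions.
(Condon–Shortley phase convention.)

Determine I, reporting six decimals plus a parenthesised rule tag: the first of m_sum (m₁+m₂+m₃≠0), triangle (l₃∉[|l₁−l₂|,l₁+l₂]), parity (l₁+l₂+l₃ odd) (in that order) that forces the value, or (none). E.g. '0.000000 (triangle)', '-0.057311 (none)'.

-0.106622 (none)

Checks pass: Σm=0; 8 even; l₃=3∈[3,5].
(2·4+1)(2·1+1)(2·3+1) = 189
Δ: 2! 6! 0! / 9! → 1/252
sum: t=1:−1/36 = -1/36
3j²(4 1 3; 0 0 0) = Δ·Π!·Σ² = 4/63  (sign +1)
sum: t=2:+1/240 = 1/240
3j²(4 1 3; 1 1 -2) = Δ·Π!·Σ² = 1/84  (sign -1)
combine: 4πI² = 189·4/63·1/84 = 1/7
take √, sign -1: I = -0.10662181
No selection rule forces the value: the integral is nonzero (none).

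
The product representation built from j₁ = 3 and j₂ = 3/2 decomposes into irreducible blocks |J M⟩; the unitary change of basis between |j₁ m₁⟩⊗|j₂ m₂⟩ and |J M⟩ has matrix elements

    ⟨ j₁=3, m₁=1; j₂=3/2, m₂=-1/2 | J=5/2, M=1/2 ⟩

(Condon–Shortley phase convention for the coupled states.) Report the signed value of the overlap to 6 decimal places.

√[6·2!4!1!/8! · 4!2!1!2!3!2!] = √(288/35)
  +(−1)^0/∏(0,2,2,1,2,0)! = 1/8  (running 1/8)
  +(−1)^1/∏(1,1,1,0,3,1)! = -1/6  (running -1/24)
⟨..|..⟩ = √(288/35)·(-1/24) = -0.119523

-0.119523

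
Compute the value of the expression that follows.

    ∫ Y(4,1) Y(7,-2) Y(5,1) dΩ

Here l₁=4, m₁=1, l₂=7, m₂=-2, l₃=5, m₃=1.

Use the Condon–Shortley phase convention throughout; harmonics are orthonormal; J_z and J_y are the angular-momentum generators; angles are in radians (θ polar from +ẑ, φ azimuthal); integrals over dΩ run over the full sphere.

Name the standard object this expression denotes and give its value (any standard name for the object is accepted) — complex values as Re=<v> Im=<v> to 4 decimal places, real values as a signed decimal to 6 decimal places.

Gaunt coefficient, +0.139430

This is a Gaunt coefficient — the integral of a triple product of spherical harmonics over the sphere.
m-sum 0 ✓  L=16 even ✓  3≤5≤11 ✓
Π(2lᵢ+1) = 9×15×11 = 1485
triangle coeff Δ(4,7,5) = 1/6126120
Σ_t [2,4]: t=2:+1/69120 t=3:−1/20736 t=4:+1/69120 = -1/51840
(3j)²=280/21879 [(4 7 5; 0 0 0)], sign=+1
Σ_t [1,3]: t=1:−1/138240 t=2:+1/34560 t=3:−1/103680 = 1/82944
(3j)²=125/9724 [(4 7 5; 1 -2 1)], sign=+1
⇒ 4πI² = 131250/537251
I = (+1)√(131250/537251/(4π)) = 0.13942996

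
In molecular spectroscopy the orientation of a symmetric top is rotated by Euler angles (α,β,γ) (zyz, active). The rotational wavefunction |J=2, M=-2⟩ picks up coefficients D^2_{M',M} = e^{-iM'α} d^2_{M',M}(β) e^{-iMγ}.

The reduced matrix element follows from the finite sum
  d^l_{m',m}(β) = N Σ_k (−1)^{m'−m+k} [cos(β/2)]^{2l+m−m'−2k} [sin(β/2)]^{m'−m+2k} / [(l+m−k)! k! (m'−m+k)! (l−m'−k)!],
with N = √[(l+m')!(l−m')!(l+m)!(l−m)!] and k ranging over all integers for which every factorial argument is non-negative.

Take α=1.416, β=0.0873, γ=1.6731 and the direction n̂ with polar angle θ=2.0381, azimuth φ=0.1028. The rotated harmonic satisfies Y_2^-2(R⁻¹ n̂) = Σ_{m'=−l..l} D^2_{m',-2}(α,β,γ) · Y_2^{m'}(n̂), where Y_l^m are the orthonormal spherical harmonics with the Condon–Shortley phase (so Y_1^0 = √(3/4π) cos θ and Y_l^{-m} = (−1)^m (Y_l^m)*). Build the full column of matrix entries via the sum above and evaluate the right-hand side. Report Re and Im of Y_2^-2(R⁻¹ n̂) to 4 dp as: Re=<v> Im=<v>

Re=0.2912 Im=-0.1207

Need the full column D^2_{m',-2} for m'=−2..2 at α=1.4160, β=0.0873, γ=1.6731.
cos(β/2)=0.999047, sin(β/2)=0.043636
d^2_{-2,-2}: single k=0 term ⇒ +0.996195;  D = +0.990710-0.104394i
d^2_{-1,-2}: single k=0 term ⇒ -0.087023;  D = -0.004333+0.086915i
d^2_{0,-2}: single k=0 term ⇒ +0.004655;  D = -0.004558-0.000946i
d^2_{1,-2}: single k=0 term ⇒ -0.000166;  D = +0.000058-0.000155i
d^2_{2,-2}: single k=0 term ⇒ +0.000004;  D = +0.000003+0.000002i
Y_2^{m'}(θ=2.0381,φ=0.1028) and Σ D·Y over m':
  (+0.9907-0.1044i)·(+0.3014-0.0629i)  (-0.0043+0.0869i)·(-0.3091+0.0319i)  (-0.0046-0.0009i)·(-0.1234+0.0000i)  (+0.0001-0.0002i)·(+0.3091+0.0319i)  (+0.0000+0.0000i)·(+0.3014+0.0629i)
Y_2^-2(R⁻¹ n̂) = +0.291194-0.120666i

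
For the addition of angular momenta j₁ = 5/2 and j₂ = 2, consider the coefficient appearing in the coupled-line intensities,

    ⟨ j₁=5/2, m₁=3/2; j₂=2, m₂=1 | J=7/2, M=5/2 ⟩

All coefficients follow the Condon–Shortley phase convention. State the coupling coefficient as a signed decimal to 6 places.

+0.125988  (= +√(1/63))

triangle: 1!·4!·3!/9! = 144/362880
(j±m)!: 4!·1!·3!·1!·6!·1! = 103680
prefactor² = (2J+1)·Δ·N² = 2304/7
  k=0: +1/(0!·1!·1!·3!·3!·0!) = 1/36
  k=1: −1/(1!·0!·0!·2!·4!·1!) = -1/48
Σ = 1/144  ⇒  CG² = 2304/7·(1/144)² = 1/63
CG = +√(1/63) = +0.125988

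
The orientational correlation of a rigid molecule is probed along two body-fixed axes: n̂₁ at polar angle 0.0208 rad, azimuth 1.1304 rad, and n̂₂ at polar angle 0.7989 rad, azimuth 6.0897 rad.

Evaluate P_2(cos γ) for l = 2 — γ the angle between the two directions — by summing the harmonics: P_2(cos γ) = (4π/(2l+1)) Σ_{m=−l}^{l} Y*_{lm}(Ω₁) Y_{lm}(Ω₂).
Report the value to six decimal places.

0.237075

Term-by-term m-sum for l=2 (normalisation 4π/5 = 2.513274):
  m=-2: Y*=-0.00011 + 0.00013j  Y=0.18369 + 0.07485j  product -0.00003 + 0.00002j
  m=-1: Y*=0.00685 + 0.01453j  Y=0.37893 + 0.07425j  product 0.00152 + 0.00601j
  m=+0: Y*=0.63037 + 0.00000j  Y=0.14492 + 0.00000j  product 0.09136 + 0.00000j
  m=+1: Y*=-0.00685 + 0.01453j  Y=-0.37893 + 0.07425j  product 0.00152 - 0.00601j
  m=+2: Y*=-0.00011 - 0.00013j  Y=0.18369 - 0.07485j  product -0.00003 - 0.00002j
Total Σ_m = 0.09433 + 0.00000j. Multiply by 2.513274: 0.23707 + 0.00000j. P_2(cos γ) = 0.237075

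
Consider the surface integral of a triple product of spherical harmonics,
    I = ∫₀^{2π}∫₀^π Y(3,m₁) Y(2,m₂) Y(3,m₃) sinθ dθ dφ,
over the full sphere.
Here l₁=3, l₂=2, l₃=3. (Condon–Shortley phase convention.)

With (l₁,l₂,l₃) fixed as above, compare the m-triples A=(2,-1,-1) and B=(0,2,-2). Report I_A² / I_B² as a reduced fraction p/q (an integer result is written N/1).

3/4

Same 3,2,3: normalisation and zero-m 3j drop out of the ratio.
A: Δ: 2! 4! 2! / 9! → 1/3780; sum: t=0:+1/12 t=1:−1/48 = 1/16; 3j²(3 2 3; 2 -1 -1) = Δ·Π!·Σ² = 1/28  (sign +1)
B: Δ: 2! 4! 2! / 9! → 1/3780; sum: t=2:+1/24 = 1/24; 3j²(3 2 3; 0 2 -2) = Δ·Π!·Σ² = 1/21  (sign -1)
I_A²/I_B² = (1/28)/(1/21) = 3/4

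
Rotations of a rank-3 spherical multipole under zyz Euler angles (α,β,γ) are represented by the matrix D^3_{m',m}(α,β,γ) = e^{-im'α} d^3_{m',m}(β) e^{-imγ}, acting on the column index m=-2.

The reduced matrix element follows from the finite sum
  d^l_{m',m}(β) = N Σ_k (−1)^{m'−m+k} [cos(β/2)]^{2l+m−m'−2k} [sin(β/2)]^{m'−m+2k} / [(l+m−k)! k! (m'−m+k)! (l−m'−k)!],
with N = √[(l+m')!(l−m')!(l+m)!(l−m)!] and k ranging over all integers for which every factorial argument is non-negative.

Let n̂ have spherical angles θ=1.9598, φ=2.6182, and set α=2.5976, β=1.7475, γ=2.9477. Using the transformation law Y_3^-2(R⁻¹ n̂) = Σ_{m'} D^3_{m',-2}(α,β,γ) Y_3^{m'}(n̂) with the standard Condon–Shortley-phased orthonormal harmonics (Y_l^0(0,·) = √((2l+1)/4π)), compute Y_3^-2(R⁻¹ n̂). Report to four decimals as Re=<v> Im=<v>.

Need the full column D^3_{m',-2} for m'=−3..3 at α=2.5976, β=1.7475, γ=2.9477.
cos(β/2)=0.641956, sin(β/2)=0.766742
d^3_{-3,-2}: single k=1 term ⇒ +0.204762;  D = +0.088874+0.184470i
d^3_{-2,-2}: k∈[0..1] ⇒ +0.069989 -0.499216 = -0.429227;  D = -0.040726+0.427290i
d^3_{-1,-2}: k∈[0..1] ⇒ -0.264347 +0.754210 = +0.489863;  D = -0.292158+0.393204i
d^3_{0,-2}: k∈[0..1] ⇒ +0.546864 -0.780130 = -0.233266;  D = -0.215946+0.088207i
d^3_{1,-2}: k∈[0..1] ⇒ -0.754210 +0.537961 = -0.216250;  D = +0.213617+0.033643i
d^3_{2,-2}: k∈[0..1] ⇒ +0.712158 -0.203186 = +0.508972;  D = +0.389218+0.327967i
d^3_{3,-2}: single k=0 term ⇒ -0.416702;  D = +0.133690+0.394674i
Y_3^{m'}(θ=1.9598,φ=2.6182) and Σ D·Y over m':
  (+0.0889+0.1845i)·(-0.0002-0.3305i)  (-0.0407+0.4273i)·(-0.1660-0.2873i)  (-0.2922+0.3932i)·(+0.0727+0.0420i)  (-0.2159+0.0882i)·(+0.3228+0.0000i)  (+0.2136+0.0336i)·(-0.0727+0.0420i)  (+0.3892+0.3280i)·(-0.1660+0.2873i)  (+0.1337+0.3947i)·(+0.0002-0.3305i)
Y_3^-2(R⁻¹ n̂) = +0.037697-0.024066i

Re=0.0377 Im=-0.0241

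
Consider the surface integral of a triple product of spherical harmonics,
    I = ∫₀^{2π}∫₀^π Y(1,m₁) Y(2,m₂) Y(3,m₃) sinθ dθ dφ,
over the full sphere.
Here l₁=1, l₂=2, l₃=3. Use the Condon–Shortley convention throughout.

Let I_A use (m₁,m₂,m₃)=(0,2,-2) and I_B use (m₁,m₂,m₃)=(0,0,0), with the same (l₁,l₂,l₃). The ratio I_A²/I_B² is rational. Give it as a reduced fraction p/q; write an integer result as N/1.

Same 1,2,3: normalisation and zero-m 3j drop out of the ratio.
A: Δ: 0! 2! 4! / 7! → 1/105; sum: t=0:+1/24 = 1/24; 3j²(1 2 3; 0 2 -2) = Δ·Π!·Σ² = 1/21  (sign -1)
B: Δ: 0! 2! 4! / 7! → 1/105; sum: t=0:+1/4 = 1/4; 3j²(1 2 3; 0 0 0) = Δ·Π!·Σ² = 3/35  (sign -1)
I_A²/I_B² = (1/21)/(3/35) = 5/9

5/9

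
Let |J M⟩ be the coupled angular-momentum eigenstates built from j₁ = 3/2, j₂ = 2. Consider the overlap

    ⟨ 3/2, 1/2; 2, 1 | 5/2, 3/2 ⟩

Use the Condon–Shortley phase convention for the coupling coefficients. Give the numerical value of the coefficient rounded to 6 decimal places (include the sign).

j₁+j₂−J=1  J+j₁−j₂=2  J−j₁+j₂=3  j₁+j₂+J+1=7
(j₁±m₁, j₂±m₂, J±M) = (2,1,3,1,4,1)
P² = 144/35
sum k=0..1:
  [0] +1/6 = 1/6
  [1] −1/4 = -1/4
S = -1/12
C² = P²·S² = 1/35 ; C = -0.169031

−√(1/35) = -0.169031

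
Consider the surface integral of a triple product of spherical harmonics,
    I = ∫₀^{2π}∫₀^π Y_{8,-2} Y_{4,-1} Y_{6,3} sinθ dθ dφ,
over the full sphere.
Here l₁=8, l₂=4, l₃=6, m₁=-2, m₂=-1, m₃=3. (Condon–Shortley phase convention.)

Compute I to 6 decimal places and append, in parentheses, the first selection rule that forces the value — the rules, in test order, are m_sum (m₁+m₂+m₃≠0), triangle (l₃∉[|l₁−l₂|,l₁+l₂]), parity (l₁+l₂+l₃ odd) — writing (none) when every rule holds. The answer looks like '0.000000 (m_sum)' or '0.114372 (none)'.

-0.117096 (none)

Checks pass: Σm=0; 18 even; l₃=6∈[4,12].
(2·8+1)(2·4+1)(2·6+1) = 1989
Δ: 6! 10! 2! / 19! → 1/23279256
sum: t=2:+1/1658880 t=3:−1/518400 t=4:+1/1658880 = -1/1382400
3j²(8 4 6; 0 0 0) = Δ·Π!·Σ² = 504/46189  (sign -1)
sum: t=1:−1/87091200 t=2:+1/3870720 t=3:−1/2177280 = -37/174182400
3j²(8 4 6; -2 -1 3) = Δ·Π!·Σ² = 20535/2586584  (sign +1)
combine: 4πI² = 1989·504/46189·20535/2586584 = 1663335/9653501
take √, sign -1: I = -0.11709612
No selection rule forces the value: the integral is nonzero (none).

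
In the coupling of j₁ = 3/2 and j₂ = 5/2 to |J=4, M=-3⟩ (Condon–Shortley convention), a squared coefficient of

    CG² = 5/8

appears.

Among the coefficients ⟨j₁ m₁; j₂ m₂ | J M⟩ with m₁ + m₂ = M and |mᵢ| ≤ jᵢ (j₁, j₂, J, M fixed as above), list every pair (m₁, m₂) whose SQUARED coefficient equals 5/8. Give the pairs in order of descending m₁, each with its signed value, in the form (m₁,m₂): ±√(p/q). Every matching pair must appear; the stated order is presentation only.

Admissible pairs with m₁+m₂ = M = -3: (-3/2,-3/2), (-1/2,-5/2)
  (m₁,m₂)=(-1/2,-5/2): CG² = 3/8, CG = +√(3/8)
  (m₁,m₂)=(-3/2,-3/2): CG² = 5/8, CG = +√(5/8)   ← matches the target
Pairs with CG² = 5/8: (-3/2,-3/2): +√(5/8)

(-3/2,-3/2): +√(5/8)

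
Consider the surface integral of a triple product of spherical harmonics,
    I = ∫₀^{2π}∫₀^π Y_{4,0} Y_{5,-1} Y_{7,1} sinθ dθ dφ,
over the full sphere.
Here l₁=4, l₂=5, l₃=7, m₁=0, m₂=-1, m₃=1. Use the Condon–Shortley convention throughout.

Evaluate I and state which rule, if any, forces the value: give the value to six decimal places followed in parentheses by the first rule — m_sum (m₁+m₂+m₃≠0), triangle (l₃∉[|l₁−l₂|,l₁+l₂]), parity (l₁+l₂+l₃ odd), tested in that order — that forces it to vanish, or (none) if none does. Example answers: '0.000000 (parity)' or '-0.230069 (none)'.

Rules hold: Σm=0, L=16 even, 1≤7≤9.
N = 9·11·15 = 1485
Δ = 2!·6!·8!/17! = 1/6126120
Racah Σ t=0..2: t=0:+1/69120 t=1:−1/20736 t=2:+1/69120 = -1/51840
⇒ 3j(4 5 7; 0 0 0)² = 280/21879, sgn +1
Racah Σ t=0..2: t=0:+1/55296 t=1:−1/25920 t=2:+1/138240 = -11/829440
⇒ 3j(4 5 7; 0 -1 1)² = 11/1326, sgn -1
4πI² = N·(3j₀)²·(3jₘ)² = 7700/48841
I = -1·√(0.157654/4π) = -0.11200777
No selection rule forces the value: the integral is nonzero (none).

-0.112008 (none)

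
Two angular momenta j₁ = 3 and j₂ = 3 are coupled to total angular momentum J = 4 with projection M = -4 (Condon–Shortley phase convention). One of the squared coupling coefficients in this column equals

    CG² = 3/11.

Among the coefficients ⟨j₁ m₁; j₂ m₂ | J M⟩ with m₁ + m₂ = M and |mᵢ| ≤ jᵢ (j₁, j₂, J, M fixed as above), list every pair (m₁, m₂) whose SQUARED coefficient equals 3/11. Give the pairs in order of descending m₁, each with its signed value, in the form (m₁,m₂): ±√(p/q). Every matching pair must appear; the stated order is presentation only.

Admissible pairs with m₁+m₂ = M = -4: (-3,-1), (-2,-2), (-1,-3)
  (m₁,m₂)=(-1,-3): CG² = 3/11, CG = +√(3/11)   ← matches the target
  (m₁,m₂)=(-2,-2): CG² = 5/11, CG = −√(5/11)
  (m₁,m₂)=(-3,-1): CG² = 3/11, CG = +√(3/11)   ← matches the target
Pairs with CG² = 3/11: (-1,-3): +√(3/11); (-3,-1): +√(3/11)

(-1,-3): +√(3/11); (-3,-1): +√(3/11)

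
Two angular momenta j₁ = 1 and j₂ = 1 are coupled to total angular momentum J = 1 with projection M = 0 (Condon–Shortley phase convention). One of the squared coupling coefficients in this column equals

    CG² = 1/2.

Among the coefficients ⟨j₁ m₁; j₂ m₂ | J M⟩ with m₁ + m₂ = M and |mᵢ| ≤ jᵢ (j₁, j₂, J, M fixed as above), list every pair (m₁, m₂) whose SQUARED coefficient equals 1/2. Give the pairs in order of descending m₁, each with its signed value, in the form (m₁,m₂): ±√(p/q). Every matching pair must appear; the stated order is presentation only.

(1,-1): +√(1/2); (-1,1): −√(1/2)

Admissible pairs with m₁+m₂ = M = 0: (-1,1), (0,0), (1,-1)
  (m₁,m₂)=(1,-1): CG² = 1/2, CG = +√(1/2)   ← matches the target
  (m₁,m₂)=(0,0): CG² = 0/1, CG = 0
  (m₁,m₂)=(-1,1): CG² = 1/2, CG = −√(1/2)   ← matches the target
Pairs with CG² = 1/2: (1,-1): +√(1/2); (-1,1): −√(1/2)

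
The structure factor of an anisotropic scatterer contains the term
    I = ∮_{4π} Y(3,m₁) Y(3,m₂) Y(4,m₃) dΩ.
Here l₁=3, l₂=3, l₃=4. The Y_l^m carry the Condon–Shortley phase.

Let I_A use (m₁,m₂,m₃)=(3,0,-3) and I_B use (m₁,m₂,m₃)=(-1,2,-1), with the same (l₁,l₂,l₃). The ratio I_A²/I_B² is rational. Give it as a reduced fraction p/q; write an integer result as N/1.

63/32

Same 3,3,4: normalisation and zero-m 3j drop out of the ratio.
A: Δ: 2! 4! 4! / 11! → 1/34650; sum: t=0:+1/288 = 1/288; 3j²(3 3 4; 3 0 -3) = Δ·Π!·Σ² = 1/22  (sign -1)
B: Δ: 2! 4! 4! / 11! → 1/34650; sum: t=1:−1/144 t=2:+1/48 = 1/72; 3j²(3 3 4; -1 2 -1) = Δ·Π!·Σ² = 16/693  (sign -1)
I_A²/I_B² = (1/22)/(16/693) = 63/32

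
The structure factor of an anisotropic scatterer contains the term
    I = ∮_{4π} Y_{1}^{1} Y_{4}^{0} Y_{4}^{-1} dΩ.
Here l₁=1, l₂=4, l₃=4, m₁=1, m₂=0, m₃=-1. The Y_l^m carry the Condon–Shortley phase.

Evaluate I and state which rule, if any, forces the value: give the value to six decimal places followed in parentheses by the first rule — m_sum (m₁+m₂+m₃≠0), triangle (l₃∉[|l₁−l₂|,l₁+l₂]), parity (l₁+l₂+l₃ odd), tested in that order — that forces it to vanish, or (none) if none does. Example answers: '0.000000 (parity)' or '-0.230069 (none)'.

0.000000 (parity)

L=9 odd ⇒ parity kills the (l;000) factor ⇒ I = 0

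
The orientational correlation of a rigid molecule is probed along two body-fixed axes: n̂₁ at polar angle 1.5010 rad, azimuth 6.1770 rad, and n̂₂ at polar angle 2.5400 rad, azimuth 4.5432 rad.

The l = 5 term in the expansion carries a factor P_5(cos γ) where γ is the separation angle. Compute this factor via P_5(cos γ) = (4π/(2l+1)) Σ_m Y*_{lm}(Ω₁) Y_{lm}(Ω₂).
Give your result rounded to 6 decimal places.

-0.167462

Addition theorem: P_5(cos γ) = (4π/11) Σ_m Y*_{lm}(Ω₁) Y_{lm}(Ω₂), m = −5…5:
  [-5]  conj(Y_{5,-5})(Ω₁) = (0.395390, -0.232158) ; Y_{5,-5}(Ω₂) = (-0.020175, 0.017868) ; Δ = (-0.003829, 0.011749)
  [-4]  conj(Y_{5,-4})(Ω₁) = (0.092358, -0.041771) ; Y_{5,-4}(Ω₂) = (-0.096785, -0.077748) ; Δ = (-0.012186, -0.003138)
  [-3]  conj(Y_{5,-3})(Ω₁) = (-0.311869, 0.102850) ; Y_{5,-3}(Ω₂) = (0.155981, -0.280457) ; Δ = (-0.019801, 0.103509)
  [-2]  conj(Y_{5,-2})(Ω₁) = (-0.113298, 0.024430) ; Y_{5,-2}(Ω₂) = (0.438662, 0.154371) ; Δ = (-0.053471, -0.006774)
  [-1]  conj(Y_{5,-1})(Ω₁) = (0.296228, -0.031574) ; Y_{5,-1}(Ω₂) = (-0.036197, 0.211900) ; Δ = (-0.004032, 0.063914)
  [+0]  conj(Y_{5,0})(Ω₁) = (0.119577, -0.000000) ; Y_{5,0}(Ω₂) = (0.334917, 0.000000) ; Δ = (0.040048, 0.000000)
  [+1]  conj(Y_{5,1})(Ω₁) = (-0.296228, -0.031574) ; Y_{5,1}(Ω₂) = (0.036197, 0.211900) ; Δ = (-0.004032, -0.063914)
  [+2]  conj(Y_{5,2})(Ω₁) = (-0.113298, -0.024430) ; Y_{5,2}(Ω₂) = (0.438662, -0.154371) ; Δ = (-0.053471, 0.006774)
  [+3]  conj(Y_{5,3})(Ω₁) = (0.311869, 0.102850) ; Y_{5,3}(Ω₂) = (-0.155981, -0.280457) ; Δ = (-0.019801, -0.103509)
  [+4]  conj(Y_{5,4})(Ω₁) = (0.092358, 0.041771) ; Y_{5,4}(Ω₂) = (-0.096785, 0.077748) ; Δ = (-0.012186, 0.003138)
  [+5]  conj(Y_{5,5})(Ω₁) = (-0.395390, -0.232158) ; Y_{5,5}(Ω₂) = (0.020175, 0.017868) ; Δ = (-0.003829, -0.011749)
Σ over m = (-0.146589, -0.000000); ×(4π/11) → (-0.167462, -0.000000). Real part: -0.167462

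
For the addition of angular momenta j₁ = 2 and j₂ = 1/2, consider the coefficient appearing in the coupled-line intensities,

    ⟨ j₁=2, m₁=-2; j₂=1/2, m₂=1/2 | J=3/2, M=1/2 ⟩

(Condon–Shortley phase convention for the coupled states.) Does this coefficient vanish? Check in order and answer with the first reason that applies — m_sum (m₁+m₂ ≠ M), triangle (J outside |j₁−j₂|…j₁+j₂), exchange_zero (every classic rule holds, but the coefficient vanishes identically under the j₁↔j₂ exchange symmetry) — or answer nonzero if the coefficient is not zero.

m-sum: m₁+m₂ = -2+1/2 = -3/2, M = 1/2  ✗ ⇒ coefficient is 0

m_sum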